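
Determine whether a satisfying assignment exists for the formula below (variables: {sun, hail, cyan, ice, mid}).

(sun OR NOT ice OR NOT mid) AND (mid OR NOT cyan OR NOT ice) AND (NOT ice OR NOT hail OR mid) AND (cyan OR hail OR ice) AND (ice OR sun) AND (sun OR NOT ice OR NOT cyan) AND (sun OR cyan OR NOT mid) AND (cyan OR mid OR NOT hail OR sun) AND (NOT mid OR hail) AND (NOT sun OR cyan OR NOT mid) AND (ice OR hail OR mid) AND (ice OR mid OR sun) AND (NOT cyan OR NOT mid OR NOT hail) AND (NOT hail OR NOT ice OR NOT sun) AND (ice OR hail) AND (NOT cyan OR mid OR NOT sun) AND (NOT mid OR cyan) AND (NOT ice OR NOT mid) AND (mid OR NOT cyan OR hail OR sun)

Satisfiable

Branch on ice: set ice = true.
(NOT mid) alone gives mid = false.
(NOT cyan) alone gives cyan = false.
(NOT hail) alone gives hail = false.
No clause remains; sun is free.
A satisfying assignment: sun=false; hail=false; cyan=false; ice=true; mid=false.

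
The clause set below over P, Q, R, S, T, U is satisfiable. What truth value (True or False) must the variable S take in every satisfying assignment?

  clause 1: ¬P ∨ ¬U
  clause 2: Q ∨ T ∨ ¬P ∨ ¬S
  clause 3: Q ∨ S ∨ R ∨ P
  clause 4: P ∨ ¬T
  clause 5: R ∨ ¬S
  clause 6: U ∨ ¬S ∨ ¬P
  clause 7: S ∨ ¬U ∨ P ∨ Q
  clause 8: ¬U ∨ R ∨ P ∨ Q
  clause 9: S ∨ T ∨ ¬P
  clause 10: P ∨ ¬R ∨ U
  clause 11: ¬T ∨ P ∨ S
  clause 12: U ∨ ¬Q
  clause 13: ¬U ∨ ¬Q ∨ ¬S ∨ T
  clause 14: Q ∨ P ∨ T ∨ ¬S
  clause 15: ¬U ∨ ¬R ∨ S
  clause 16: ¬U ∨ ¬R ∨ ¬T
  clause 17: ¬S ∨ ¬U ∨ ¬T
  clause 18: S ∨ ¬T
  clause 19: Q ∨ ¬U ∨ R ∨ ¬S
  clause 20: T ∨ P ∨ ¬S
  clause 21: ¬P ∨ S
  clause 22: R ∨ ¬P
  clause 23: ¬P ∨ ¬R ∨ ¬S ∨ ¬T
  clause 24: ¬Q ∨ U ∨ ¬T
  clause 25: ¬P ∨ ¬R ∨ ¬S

False

Suppose S = True.
(R) alone gives R = True.
(¬P) alone gives P = False.
(¬T) alone gives T = False.
That conflicts with the unit clause (T).
So every satisfying assignment has S = False.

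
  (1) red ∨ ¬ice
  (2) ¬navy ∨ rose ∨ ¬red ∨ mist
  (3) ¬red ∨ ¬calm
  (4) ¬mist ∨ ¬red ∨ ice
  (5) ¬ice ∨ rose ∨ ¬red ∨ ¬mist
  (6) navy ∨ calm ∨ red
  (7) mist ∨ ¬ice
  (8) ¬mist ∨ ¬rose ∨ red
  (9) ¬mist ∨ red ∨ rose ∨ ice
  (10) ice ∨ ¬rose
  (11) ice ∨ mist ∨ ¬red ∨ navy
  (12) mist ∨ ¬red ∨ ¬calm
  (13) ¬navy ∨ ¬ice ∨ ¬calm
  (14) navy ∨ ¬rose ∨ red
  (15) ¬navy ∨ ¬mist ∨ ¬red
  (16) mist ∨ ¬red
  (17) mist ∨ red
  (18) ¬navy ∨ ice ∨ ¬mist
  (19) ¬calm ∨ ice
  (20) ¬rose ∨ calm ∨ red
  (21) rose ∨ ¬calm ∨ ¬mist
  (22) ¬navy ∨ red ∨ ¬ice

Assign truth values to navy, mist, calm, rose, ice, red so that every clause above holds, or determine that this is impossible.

Case red = True:
From the singleton clause (¬calm), calm = False.
From the singleton clause (mist), mist = True.
From the singleton clause (ice), ice = True.
From the singleton clause (rose), rose = True.
From the singleton clause (¬navy), navy = False.
Every clause now holds.

navy ↦ False,  mist ↦ True,  calm ↦ False,  rose ↦ True,  ice ↦ True,  red ↦ True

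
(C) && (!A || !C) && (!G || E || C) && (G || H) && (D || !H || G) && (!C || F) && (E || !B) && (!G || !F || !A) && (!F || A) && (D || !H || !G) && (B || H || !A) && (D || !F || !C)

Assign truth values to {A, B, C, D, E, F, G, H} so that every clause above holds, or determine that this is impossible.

UNSATISFIABLE

The clause (C) is unit, so C = true.
The clause (!A) is unit, so A = false.
The clause (F) is unit, so F = true.
But (!F) is also a unit clause — contradiction.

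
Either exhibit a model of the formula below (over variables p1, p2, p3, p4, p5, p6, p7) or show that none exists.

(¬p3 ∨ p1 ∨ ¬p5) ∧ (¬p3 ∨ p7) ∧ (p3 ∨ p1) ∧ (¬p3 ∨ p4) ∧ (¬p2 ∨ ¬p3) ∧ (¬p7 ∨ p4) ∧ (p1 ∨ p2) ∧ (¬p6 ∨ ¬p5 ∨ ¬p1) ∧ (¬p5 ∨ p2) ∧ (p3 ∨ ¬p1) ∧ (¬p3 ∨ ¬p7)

UNSATISFIABLE

Branch on p3: set p3 = False.
(p1) alone gives p1 = True.
But (¬p1) is also a unit clause — contradiction.
So p3 must be the other value — set p3 = True.
(p7) alone gives p7 = True.
But (¬p7) is also a unit clause — contradiction.
Both values of p3 lead to a conflict.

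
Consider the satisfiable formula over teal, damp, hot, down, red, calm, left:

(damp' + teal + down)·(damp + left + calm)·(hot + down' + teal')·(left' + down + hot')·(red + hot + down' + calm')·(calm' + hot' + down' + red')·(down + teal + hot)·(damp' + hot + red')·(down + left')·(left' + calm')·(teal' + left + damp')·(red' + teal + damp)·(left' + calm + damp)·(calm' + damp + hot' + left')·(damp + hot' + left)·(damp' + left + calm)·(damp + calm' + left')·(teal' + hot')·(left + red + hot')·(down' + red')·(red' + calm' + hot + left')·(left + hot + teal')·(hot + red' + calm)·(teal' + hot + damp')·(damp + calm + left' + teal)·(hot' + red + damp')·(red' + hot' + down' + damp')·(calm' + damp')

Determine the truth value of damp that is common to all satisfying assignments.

True

Suppose damp = 0.
Case left = 1:
Unit clause (down) forces down = 1.
Unit clause (calm') forces calm = 0.
Now (calm) is unsatisfied and unit — conflict.
Undo left and try left = 0.
Unit clause (calm) forces calm = 1.
Unit clause (hot') forces hot = 0.
Unit clause (teal') forces teal = 0.
Unit clause (down) forces down = 1.
Unit clause (red) forces red = 1.
Now (red') is unsatisfied and unit — conflict.
Both values of left lead to a conflict.
So every satisfying assignment has damp = True.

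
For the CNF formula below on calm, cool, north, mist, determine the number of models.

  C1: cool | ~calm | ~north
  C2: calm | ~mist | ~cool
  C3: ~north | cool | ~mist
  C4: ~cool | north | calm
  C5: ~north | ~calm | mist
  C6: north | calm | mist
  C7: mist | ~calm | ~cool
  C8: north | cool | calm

There are 2^4 = 16 truth assignments over (calm, cool, north, mist).
Split on calm. With calm = 1, the clauses containing calm are satisfied and ~calm drops from the rest; 4 of the 2^3 = 8 assignments to the other variables satisfy what remains.
With calm = 0, by the same count on the reduced clause set, 2 assignments work.
(One model: calm=F, cool=F, north=T, mist=F.)
Total: 4 + 2 = 6.

6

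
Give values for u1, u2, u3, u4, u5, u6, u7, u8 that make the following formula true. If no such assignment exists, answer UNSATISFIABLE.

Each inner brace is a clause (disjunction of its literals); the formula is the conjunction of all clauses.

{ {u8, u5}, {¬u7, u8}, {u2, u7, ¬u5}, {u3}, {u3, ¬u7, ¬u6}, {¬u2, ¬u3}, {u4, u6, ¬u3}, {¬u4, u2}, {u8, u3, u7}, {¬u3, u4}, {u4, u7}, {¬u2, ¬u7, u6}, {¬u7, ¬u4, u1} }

Unit clause (u3) forces u3 = True.
Unit clause (¬u2) forces u2 = False.
Unit clause (¬u4) forces u4 = False.
That conflicts with the unit clause (u4).

UNSATISFIABLE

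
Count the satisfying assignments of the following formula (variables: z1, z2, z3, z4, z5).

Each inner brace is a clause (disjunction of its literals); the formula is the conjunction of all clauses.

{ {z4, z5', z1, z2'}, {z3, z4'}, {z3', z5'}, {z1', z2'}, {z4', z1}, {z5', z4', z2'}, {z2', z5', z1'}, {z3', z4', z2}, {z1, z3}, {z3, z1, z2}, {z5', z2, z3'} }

There are 2^5 = 32 truth assignments over (z1, z2, z3, z4, z5).
Split on z5. With z5 = 1, the clauses containing z5 are satisfied and z5' drops from the rest; 1 of the 2^4 = 16 assignments to the other variables satisfy what remains.
With z5 = 0, by the same count on the reduced clause set, 4 assignments work.
Total: 1 + 4 = 5.

5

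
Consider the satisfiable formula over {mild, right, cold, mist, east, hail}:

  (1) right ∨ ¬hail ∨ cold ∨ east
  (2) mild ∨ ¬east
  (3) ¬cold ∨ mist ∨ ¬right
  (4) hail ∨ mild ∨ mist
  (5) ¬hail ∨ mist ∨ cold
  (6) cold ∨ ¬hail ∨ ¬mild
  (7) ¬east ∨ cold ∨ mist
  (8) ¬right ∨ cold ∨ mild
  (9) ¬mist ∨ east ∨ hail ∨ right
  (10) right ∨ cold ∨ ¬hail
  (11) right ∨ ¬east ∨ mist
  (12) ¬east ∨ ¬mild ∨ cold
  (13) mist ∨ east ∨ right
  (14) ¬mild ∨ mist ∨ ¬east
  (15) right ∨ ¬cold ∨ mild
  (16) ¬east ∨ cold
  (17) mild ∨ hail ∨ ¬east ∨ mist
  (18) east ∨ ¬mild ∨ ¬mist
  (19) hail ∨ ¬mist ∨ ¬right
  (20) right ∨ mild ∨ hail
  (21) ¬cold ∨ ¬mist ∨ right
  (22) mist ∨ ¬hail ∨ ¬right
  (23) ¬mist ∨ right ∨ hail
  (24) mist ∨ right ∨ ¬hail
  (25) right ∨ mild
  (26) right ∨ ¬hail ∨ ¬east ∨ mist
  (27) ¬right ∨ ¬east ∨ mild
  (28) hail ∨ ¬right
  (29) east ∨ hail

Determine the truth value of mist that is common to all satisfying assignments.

True

Suppose mist = False.
Case mild = True:
Unit clause (¬east) forces east = False.
Unit clause (right) forces right = True.
Unit clause (¬cold) forces cold = False.
Unit clause (¬hail) forces hail = False.
That conflicts with the unit clause (hail).
So mild must be the other value — set mild = False.
Unit clause (¬east) forces east = False.
Unit clause (hail) forces hail = True.
Unit clause (cold) forces cold = True.
Unit clause (¬right) forces right = False.
That conflicts with the unit clause (right).
Either choice for mild ends in contradiction.
So every satisfying assignment has mist = True.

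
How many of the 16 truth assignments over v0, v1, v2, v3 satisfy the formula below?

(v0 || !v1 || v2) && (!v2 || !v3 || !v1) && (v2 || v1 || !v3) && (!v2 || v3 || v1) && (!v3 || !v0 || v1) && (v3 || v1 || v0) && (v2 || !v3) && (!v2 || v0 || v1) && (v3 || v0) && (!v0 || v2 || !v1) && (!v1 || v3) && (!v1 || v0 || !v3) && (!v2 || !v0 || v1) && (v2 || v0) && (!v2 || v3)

1

There are 2^4 = 16 truth assignments over (v0, v1, v2, v3).
Check each against the 15 clauses (columns in the order v0, v1, v2, v3):
  F F F F  ✗ fails (v3 || v1 || v0)
  F F F T  ✗ fails (v2 || v1 || !v3)
  F F T F  ✗ fails (!v2 || v3 || v1)
  F F T T  ✗ fails (!v2 || v0 || v1)
  F T F F  ✗ fails (v0 || !v1 || v2)
  F T F T  ✗ fails (v0 || !v1 || v2)
  F T T F  ✗ fails (v3 || v0)
  F T T T  ✗ fails (!v2 || !v3 || !v1)
  T F F F  ✓ satisfies all
  T F F T  ✗ fails (v2 || v1 || !v3)
  T F T F  ✗ fails (!v2 || v3 || v1)
  T F T T  ✗ fails (!v3 || !v0 || v1)
  T T F F  ✗ fails (!v0 || v2 || !v1)
  T T F T  ✗ fails (v2 || !v3)
  T T T F  ✗ fails (!v1 || v3)
  T T T T  ✗ fails (!v2 || !v3 || !v1)
1 of the 16 rows is a model.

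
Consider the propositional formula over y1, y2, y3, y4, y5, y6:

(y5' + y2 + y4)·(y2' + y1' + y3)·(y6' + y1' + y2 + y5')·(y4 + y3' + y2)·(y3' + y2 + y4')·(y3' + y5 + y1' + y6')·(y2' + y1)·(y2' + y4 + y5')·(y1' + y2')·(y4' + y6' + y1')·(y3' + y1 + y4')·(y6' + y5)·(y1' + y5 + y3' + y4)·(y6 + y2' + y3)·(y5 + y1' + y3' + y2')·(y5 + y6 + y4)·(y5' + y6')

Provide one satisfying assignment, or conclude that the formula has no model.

y1 ↦ 0, y2 ↦ 0, y3 ↦ 0, y4 ↦ 1, y5 ↦ 0, y6 ↦ 0

Branch on y2: set y2 = 0.
Branch on y5: set y5 = 0.
The clause (y6') is unit, so y6 = 0.
The clause (y4) is unit, so y4 = 1.
The clause (y3') is unit, so y3 = 0.
All clauses hold; y1 can take either value.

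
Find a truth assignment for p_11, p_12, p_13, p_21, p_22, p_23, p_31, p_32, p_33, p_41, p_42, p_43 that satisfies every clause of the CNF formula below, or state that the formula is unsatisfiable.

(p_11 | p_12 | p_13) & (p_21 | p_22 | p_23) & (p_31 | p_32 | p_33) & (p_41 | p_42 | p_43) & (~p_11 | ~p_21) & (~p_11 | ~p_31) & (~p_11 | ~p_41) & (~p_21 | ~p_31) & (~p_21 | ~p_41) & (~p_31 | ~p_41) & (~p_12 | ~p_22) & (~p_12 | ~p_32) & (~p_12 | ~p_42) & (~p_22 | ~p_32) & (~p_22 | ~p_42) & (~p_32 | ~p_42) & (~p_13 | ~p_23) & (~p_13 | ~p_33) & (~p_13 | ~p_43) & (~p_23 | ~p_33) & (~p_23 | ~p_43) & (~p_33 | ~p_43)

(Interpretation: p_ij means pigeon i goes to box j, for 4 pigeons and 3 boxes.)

Try p_11 = 0.
Try p_12 = 1.
(~p_22) alone gives p_22 = 0.
(~p_32) alone gives p_32 = 0.
(~p_42) alone gives p_42 = 0.
Try p_21 = 1.
(~p_31) alone gives p_31 = 0.
(p_33) alone gives p_33 = 1.
(~p_41) alone gives p_41 = 0.
(p_43) alone gives p_43 = 1.
But (~p_43) is also a unit clause — contradiction.
So p_21 must be the other value — set p_21 = 0.
(p_23) alone gives p_23 = 1.
(~p_13) alone gives p_13 = 0.
(~p_33) alone gives p_33 = 0.
(p_31) alone gives p_31 = 1.
(~p_41) alone gives p_41 = 0.
(p_43) alone gives p_43 = 1.
But (~p_43) is also a unit clause — contradiction.
Neither p_21 = 1 nor p_21 = 0 works.
So p_12 must be the other value — set p_12 = 0.
(p_13) alone gives p_13 = 1.
(~p_23) alone gives p_23 = 0.
(~p_33) alone gives p_33 = 0.
(~p_43) alone gives p_43 = 0.
Try p_21 = 1.
(~p_31) alone gives p_31 = 0.
(p_32) alone gives p_32 = 1.
(~p_41) alone gives p_41 = 0.
(p_42) alone gives p_42 = 1.
But (~p_42) is also a unit clause — contradiction.
So p_21 must be the other value — set p_21 = 0.
(p_22) alone gives p_22 = 1.
(~p_32) alone gives p_32 = 0.
(p_31) alone gives p_31 = 1.
(~p_41) alone gives p_41 = 0.
(p_42) alone gives p_42 = 1.
But (~p_42) is also a unit clause — contradiction.
Neither p_21 = 1 nor p_21 = 0 works.
Neither p_12 = 1 nor p_12 = 0 works.
So p_11 must be the other value — set p_11 = 1.
(~p_21) alone gives p_21 = 0.
(~p_31) alone gives p_31 = 0.
(~p_41) alone gives p_41 = 0.
Try p_22 = 1.
(~p_12) alone gives p_12 = 0.
(~p_32) alone gives p_32 = 0.
(p_33) alone gives p_33 = 1.
(~p_42) alone gives p_42 = 0.
(p_43) alone gives p_43 = 1.
But (~p_43) is also a unit clause — contradiction.
So p_22 must be the other value — set p_22 = 0.
(p_23) alone gives p_23 = 1.
(~p_13) alone gives p_13 = 0.
(~p_33) alone gives p_33 = 0.
(p_32) alone gives p_32 = 1.
(~p_12) alone gives p_12 = 0.
(~p_42) alone gives p_42 = 0.
(p_43) alone gives p_43 = 1.
But (~p_43) is also a unit clause — contradiction.
Neither p_22 = 1 nor p_22 = 0 works.
Neither p_11 = 1 nor p_11 = 0 works.

UNSATISFIABLE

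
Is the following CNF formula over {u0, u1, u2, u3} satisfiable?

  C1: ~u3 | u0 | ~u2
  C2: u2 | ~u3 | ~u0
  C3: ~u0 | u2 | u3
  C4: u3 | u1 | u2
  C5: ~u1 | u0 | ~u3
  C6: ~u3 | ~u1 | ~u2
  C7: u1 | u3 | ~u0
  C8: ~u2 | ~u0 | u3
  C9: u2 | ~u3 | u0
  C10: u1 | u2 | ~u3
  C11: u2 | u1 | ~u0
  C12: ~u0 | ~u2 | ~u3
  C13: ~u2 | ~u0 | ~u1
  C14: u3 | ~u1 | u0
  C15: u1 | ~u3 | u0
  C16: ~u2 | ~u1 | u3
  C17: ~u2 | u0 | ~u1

Case u3 = 0:
Case u0 = 0:
From the singleton clause (~u1), u1 = 0.
From the singleton clause (u2), u2 = 1.
All clauses are satisfied.
A satisfying assignment: u0: 0,  u1: 0,  u2: 1,  u3: 0.

Yes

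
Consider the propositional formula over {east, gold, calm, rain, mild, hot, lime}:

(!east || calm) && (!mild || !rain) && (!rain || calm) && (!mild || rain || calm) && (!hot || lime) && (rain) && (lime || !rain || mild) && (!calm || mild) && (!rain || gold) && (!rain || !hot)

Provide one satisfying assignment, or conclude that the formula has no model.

UNSATISFIABLE

(rain) alone gives rain = true.
(!mild) alone gives mild = false.
(calm) alone gives calm = true.
But (!calm) is also a unit clause — contradiction.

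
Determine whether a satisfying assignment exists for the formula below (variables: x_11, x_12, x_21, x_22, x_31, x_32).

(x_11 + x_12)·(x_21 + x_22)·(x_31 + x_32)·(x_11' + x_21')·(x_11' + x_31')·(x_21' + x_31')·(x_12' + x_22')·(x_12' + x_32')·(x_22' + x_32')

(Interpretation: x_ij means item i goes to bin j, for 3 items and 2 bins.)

Case x_11 = 1:
The clause (x_21') is unit, so x_21 = 0.
The clause (x_22) is unit, so x_22 = 1.
The clause (x_31') is unit, so x_31 = 0.
The clause (x_32) is unit, so x_32 = 1.
Now (x_32') is unsatisfied and unit — conflict.
Undo x_11 and try x_11 = 0.
The clause (x_12) is unit, so x_12 = 1.
The clause (x_22') is unit, so x_22 = 0.
The clause (x_21) is unit, so x_21 = 1.
The clause (x_31') is unit, so x_31 = 0.
The clause (x_32) is unit, so x_32 = 1.
Now (x_32') is unsatisfied and unit — conflict.
Neither x_11 = 1 nor x_11 = 0 works.
No assignment satisfies every clause.

No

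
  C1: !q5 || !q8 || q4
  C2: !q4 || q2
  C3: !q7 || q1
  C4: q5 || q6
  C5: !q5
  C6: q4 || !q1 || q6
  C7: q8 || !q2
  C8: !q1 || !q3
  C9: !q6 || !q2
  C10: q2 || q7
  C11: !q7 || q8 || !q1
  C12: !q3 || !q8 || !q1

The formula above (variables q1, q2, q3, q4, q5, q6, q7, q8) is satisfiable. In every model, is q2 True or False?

False

Suppose q2 = true.
(!q5) alone gives q5 = false.
(q6) alone gives q6 = true.
Now (!q6) is unsatisfied and unit — conflict.
So every satisfying assignment has q2 = False.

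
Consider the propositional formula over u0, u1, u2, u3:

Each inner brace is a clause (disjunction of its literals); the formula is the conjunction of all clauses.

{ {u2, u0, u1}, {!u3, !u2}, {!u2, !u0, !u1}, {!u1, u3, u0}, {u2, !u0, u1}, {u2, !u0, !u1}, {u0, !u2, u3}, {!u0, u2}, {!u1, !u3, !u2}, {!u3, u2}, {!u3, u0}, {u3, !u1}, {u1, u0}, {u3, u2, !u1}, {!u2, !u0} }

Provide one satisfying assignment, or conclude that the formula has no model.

UNSATISFIABLE

Branch on u3: set u3 = false.
From the singleton clause (!u1), u1 = false.
From the singleton clause (u0), u0 = true.
From the singleton clause (u2), u2 = true.
Now (!u2) is unsatisfied and unit — conflict.
Backtrack on u3: now try u3 = true.
From the singleton clause (!u2), u2 = false.
Now (u2) is unsatisfied and unit — conflict.
Either choice for u3 ends in contradiction.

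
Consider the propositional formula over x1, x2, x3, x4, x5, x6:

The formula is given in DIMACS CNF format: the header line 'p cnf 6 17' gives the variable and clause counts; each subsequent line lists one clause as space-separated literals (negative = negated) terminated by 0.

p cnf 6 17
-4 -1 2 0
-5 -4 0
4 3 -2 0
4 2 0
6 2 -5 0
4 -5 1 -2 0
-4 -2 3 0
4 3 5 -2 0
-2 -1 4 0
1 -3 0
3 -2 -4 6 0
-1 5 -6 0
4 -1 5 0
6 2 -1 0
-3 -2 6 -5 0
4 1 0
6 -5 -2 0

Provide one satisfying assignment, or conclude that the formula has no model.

Try x5 = False.
Try x4 = True.
Try x1 = True.
The clause (x2) is unit, so x2 = True.
The clause (x3) is unit, so x3 = True.
The clause (¬x6) is unit, so x6 = False.
This assignment satisfies each clause.

x1=True,  x2=True,  x3=True,  x4=True,  x5=False,  x6=False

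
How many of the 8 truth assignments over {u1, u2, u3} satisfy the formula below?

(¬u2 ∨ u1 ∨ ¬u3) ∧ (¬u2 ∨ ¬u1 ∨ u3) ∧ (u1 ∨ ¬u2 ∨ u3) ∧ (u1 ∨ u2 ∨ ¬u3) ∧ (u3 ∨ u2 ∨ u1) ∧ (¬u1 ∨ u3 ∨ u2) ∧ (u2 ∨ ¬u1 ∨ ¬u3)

1

There are 2^3 = 8 truth assignments over (u1, u2, u3).
Check each against the 7 clauses (columns in the order u1, u2, u3):
  F F F  ✗ fails (u3 ∨ u2 ∨ u1)
  F F T  ✗ fails (u1 ∨ u2 ∨ ¬u3)
  F T F  ✗ fails (u1 ∨ ¬u2 ∨ u3)
  F T T  ✗ fails (¬u2 ∨ u1 ∨ ¬u3)
  T F F  ✗ fails (¬u1 ∨ u3 ∨ u2)
  T F T  ✗ fails (u2 ∨ ¬u1 ∨ ¬u3)
  T T F  ✗ fails (¬u2 ∨ ¬u1 ∨ u3)
  T T T  ✓ satisfies all
1 of the 8 rows is a model.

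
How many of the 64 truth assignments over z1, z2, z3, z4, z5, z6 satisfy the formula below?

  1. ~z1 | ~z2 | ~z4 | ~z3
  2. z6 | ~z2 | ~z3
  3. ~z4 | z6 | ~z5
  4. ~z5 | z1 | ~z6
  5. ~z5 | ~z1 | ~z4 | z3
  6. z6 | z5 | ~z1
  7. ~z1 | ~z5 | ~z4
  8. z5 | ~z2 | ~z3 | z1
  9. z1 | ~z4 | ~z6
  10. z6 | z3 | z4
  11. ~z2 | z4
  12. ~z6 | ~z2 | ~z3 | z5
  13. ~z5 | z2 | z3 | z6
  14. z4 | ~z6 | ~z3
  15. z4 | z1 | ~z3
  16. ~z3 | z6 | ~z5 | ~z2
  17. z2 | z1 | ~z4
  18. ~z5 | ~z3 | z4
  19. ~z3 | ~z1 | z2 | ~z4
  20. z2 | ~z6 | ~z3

There are 2^6 = 64 truth assignments over (z1, z2, z3, z4, z5, z6).
Split on z3. With z3 = 1, the clauses containing z3 are satisfied and ~z3 drops from the rest; 0 of the 2^5 = 32 assignments to the other variables satisfy what remains.
With z3 = 0, by the same count on the reduced clause set, 6 assignments work.
(One model: z1=F, z2=F, z3=F, z4=F, z5=F, z6=T.)
Total: 0 + 6 = 6.

6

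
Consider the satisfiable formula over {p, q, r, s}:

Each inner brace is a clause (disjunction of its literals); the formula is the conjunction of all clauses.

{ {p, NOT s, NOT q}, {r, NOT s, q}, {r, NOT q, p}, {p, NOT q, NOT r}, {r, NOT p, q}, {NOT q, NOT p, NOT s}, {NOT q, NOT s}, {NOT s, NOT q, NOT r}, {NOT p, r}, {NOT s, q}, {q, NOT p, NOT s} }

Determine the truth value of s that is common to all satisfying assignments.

Suppose s = true.
From the singleton clause (NOT q), q = false.
But (q) is also a unit clause — contradiction.
So every satisfying assignment has s = False.

False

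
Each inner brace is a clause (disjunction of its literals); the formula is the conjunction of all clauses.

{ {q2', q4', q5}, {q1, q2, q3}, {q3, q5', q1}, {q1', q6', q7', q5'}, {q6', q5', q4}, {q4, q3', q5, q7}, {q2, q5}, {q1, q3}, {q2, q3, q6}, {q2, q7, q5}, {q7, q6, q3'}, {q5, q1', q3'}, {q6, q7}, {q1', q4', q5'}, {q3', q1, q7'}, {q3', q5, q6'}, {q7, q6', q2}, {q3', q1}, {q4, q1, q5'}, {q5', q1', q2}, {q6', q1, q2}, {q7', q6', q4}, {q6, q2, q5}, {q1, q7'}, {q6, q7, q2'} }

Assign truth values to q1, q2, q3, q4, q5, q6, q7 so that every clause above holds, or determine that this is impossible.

Suppose q2 = 1.
Suppose q4 = 0.
Suppose q6 = 0.
From the singleton clause (q7), q7 = 1.
From the singleton clause (q1), q1 = 1.
Suppose q5 = 0.
From the singleton clause (q3'), q3 = 0.
Every clause now holds.

q1: 1,  q2: 1,  q3: 0,  q4: 0,  q5: 0,  q6: 0,  q7: 1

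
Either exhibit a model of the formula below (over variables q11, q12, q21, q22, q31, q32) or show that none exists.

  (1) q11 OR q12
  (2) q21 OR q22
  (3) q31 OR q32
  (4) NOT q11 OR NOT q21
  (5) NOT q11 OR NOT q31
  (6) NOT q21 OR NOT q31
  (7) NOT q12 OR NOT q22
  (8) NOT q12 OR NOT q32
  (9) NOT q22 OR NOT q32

Branch on q11: set q11 = true.
(NOT q21) alone gives q21 = false.
(q22) alone gives q22 = true.
(NOT q31) alone gives q31 = false.
(q32) alone gives q32 = true.
Now (NOT q32) is unsatisfied and unit — conflict.
That branch fails; take q11 = false instead.
(q12) alone gives q12 = true.
(NOT q22) alone gives q22 = false.
(q21) alone gives q21 = true.
(NOT q31) alone gives q31 = false.
(q32) alone gives q32 = true.
Now (NOT q32) is unsatisfied and unit — conflict.
Both values of q11 lead to a conflict.

UNSATISFIABLE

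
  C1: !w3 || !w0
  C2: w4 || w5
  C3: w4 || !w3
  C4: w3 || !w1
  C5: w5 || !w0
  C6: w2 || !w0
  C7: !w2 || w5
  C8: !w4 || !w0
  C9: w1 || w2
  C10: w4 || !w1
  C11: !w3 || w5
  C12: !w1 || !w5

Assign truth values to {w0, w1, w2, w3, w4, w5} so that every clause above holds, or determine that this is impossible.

w0=false, w1=false, w2=true, w3=false, w4=false, w5=true

Branch on w3: set w3 = false.
From the singleton clause (!w1), w1 = false.
From the singleton clause (w2), w2 = true.
From the singleton clause (w5), w5 = true.
Branch on w4: set w4 = false.
All clauses hold; w0 can take either value.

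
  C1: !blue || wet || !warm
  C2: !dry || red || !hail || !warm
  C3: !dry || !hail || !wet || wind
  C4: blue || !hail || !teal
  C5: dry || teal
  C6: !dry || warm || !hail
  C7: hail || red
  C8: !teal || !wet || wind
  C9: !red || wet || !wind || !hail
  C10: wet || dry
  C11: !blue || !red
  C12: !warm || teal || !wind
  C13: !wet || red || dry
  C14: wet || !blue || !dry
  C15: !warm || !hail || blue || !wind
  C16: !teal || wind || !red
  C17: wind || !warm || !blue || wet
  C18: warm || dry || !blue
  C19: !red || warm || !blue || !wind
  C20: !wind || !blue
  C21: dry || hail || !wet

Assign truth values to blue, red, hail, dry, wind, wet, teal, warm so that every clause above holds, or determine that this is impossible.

Case dry = true:
Case warm = false:
The clause (!hail) is unit, so hail = false.
The clause (red) is unit, so red = true.
The clause (!blue) is unit, so blue = false.
Case teal = false:
Every clause is now satisfied; wind, wet are unconstrained.

blue ↦ false,  red ↦ true,  hail ↦ false,  dry ↦ true,  wind ↦ false,  wet ↦ false,  teal ↦ false,  warm ↦ false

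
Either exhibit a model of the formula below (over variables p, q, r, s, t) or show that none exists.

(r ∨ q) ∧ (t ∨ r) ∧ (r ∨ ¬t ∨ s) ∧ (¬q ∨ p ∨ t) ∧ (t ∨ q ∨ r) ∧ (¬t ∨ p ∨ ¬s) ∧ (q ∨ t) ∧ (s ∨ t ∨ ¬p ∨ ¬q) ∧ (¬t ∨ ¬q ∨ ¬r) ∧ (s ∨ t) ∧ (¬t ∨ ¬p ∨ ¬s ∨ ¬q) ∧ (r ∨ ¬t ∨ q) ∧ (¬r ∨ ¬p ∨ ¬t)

Branch on r: set r = True.
Branch on q: set q = False.
Unit clause (t) forces t = True.
Unit clause (¬p) forces p = False.
Unit clause (¬s) forces s = False.
Every clause now holds.

p ↦ False, q ↦ False, r ↦ True, s ↦ False, t ↦ True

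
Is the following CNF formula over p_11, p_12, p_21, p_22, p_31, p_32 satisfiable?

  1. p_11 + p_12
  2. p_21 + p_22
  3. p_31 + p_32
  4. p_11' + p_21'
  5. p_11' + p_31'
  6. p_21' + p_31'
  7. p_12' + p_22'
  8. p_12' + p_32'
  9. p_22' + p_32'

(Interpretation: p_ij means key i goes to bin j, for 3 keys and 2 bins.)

Branch on p_11: set p_11 = 1.
(p_21') alone gives p_21 = 0.
(p_22) alone gives p_22 = 1.
(p_31') alone gives p_31 = 0.
(p_32) alone gives p_32 = 1.
That conflicts with the unit clause (p_32').
Undo p_11 and try p_11 = 0.
(p_12) alone gives p_12 = 1.
(p_22') alone gives p_22 = 0.
(p_21) alone gives p_21 = 1.
(p_31') alone gives p_31 = 0.
(p_32) alone gives p_32 = 1.
That conflicts with the unit clause (p_32').
Either choice for p_11 ends in contradiction.
No assignment satisfies every clause.

No, unsatisfiable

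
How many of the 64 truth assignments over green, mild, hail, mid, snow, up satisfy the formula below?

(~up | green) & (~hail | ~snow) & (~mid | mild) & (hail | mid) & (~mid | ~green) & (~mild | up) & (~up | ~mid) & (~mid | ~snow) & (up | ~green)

3

There are 2^6 = 64 truth assignments over (green, mild, hail, mid, snow, up).
Split on mid. With mid = 1, the clauses containing mid are satisfied and ~mid drops from the rest; 0 of the 2^5 = 32 assignments to the other variables satisfy what remains.
With mid = 0, by the same count on the reduced clause set, 3 assignments work.
(One model: green=F, mild=F, hail=T, mid=F, snow=F, up=F.)
Total: 0 + 3 = 3.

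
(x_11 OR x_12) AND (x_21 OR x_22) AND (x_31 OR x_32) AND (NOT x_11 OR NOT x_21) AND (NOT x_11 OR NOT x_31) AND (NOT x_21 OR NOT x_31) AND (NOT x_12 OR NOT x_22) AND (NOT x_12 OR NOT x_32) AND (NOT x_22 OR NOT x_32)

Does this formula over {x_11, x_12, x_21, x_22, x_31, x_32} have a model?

Case x_11 = true:
The clause (NOT x_21) is unit, so x_21 = false.
The clause (x_22) is unit, so x_22 = true.
The clause (NOT x_31) is unit, so x_31 = false.
The clause (x_32) is unit, so x_32 = true.
But (NOT x_32) is also a unit clause — contradiction.
So x_11 must be the other value — set x_11 = false.
The clause (x_12) is unit, so x_12 = true.
The clause (NOT x_22) is unit, so x_22 = false.
The clause (x_21) is unit, so x_21 = true.
The clause (NOT x_31) is unit, so x_31 = false.
The clause (x_32) is unit, so x_32 = true.
But (NOT x_32) is also a unit clause — contradiction.
Both values of x_11 lead to a conflict.
No assignment satisfies every clause.

Unsatisfiable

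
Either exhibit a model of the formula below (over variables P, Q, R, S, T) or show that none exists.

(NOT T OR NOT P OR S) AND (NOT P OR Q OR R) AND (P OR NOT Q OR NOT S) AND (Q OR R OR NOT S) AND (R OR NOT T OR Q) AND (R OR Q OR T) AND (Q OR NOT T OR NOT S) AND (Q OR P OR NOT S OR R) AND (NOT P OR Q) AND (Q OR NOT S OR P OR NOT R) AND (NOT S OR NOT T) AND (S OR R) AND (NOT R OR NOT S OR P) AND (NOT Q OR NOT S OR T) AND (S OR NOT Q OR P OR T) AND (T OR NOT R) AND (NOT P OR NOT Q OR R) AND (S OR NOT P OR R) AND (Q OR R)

P=false,  Q=false,  R=true,  S=false,  T=true

Case P = false:
Case Q = false:
The clause (R) is unit, so R = true.
The clause (NOT S) is unit, so S = false.
The clause (T) is unit, so T = true.
This assignment satisfies each clause.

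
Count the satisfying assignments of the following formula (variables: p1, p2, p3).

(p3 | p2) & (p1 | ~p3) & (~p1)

1

There are 2^3 = 8 truth assignments over (p1, p2, p3).
Check each against the 3 clauses (columns in the order p1, p2, p3):
  F F F  ✗ fails (p3 | p2)
  F F T  ✗ fails (p1 | ~p3)
  F T F  ✓ satisfies all
  F T T  ✗ fails (p1 | ~p3)
  T F F  ✗ fails (p3 | p2)
  T F T  ✗ fails (~p1)
  T T F  ✗ fails (~p1)
  T T T  ✗ fails (~p1)
1 of the 8 rows is a model.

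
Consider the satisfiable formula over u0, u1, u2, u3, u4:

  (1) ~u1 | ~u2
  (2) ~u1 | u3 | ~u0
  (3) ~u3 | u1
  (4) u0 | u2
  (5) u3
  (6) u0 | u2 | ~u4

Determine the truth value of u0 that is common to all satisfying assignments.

True

Suppose u0 = 0.
Unit clause (u2) forces u2 = 1.
Unit clause (~u1) forces u1 = 0.
Unit clause (~u3) forces u3 = 0.
But (u3) is also a unit clause — contradiction.
So every satisfying assignment has u0 = True.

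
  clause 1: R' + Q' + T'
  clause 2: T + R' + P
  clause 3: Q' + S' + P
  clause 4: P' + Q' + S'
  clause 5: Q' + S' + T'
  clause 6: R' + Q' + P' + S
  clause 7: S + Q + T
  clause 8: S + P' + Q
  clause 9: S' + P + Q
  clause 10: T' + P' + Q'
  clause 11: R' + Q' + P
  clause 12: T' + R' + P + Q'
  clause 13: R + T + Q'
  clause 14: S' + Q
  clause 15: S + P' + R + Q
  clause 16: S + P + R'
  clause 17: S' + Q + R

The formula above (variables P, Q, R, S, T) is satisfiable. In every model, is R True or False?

False

Suppose R = 1.
Case Q = 0:
The clause (S') is unit, so S = 0.
The clause (T) is unit, so T = 1.
The clause (P') is unit, so P = 0.
That conflicts with the unit clause (P).
Backtrack on Q: now try Q = 1.
The clause (T') is unit, so T = 0.
The clause (P) is unit, so P = 1.
The clause (S') is unit, so S = 0.
That conflicts with the unit clause (S).
Either choice for Q ends in contradiction.
So every satisfying assignment has R = False.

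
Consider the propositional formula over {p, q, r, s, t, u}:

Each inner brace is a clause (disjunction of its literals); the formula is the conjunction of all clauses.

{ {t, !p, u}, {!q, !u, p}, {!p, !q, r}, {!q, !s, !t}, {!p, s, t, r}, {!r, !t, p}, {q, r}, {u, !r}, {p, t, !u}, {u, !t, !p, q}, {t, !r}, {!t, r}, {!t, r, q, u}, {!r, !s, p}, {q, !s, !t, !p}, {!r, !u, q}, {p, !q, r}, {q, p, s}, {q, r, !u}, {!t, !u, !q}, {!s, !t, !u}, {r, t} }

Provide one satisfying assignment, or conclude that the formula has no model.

UNSATISFIABLE

Branch on q: set q = true.
Branch on u: set u = false.
(!r) alone gives r = false.
(!p) alone gives p = false.
That conflicts with the unit clause (p).
That branch fails; take u = true instead.
(p) alone gives p = true.
(r) alone gives r = true.
(t) alone gives t = true.
That conflicts with the unit clause (!t).
Either choice for u ends in contradiction.
That branch fails; take q = false instead.
(r) alone gives r = true.
(u) alone gives u = true.
That conflicts with the unit clause (!u).
Either choice for q ends in contradiction.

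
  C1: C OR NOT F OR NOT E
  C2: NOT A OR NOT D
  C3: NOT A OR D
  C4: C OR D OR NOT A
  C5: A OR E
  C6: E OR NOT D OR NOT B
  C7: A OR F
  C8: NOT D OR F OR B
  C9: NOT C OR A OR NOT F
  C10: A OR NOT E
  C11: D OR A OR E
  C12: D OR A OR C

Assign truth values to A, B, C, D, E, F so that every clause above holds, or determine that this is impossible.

Branch on A: set A = false.
Unit clause (E) forces E = true.
But (NOT E) is also a unit clause — contradiction.
That branch fails; take A = true instead.
Unit clause (NOT D) forces D = false.
But (D) is also a unit clause — contradiction.
Neither A = true nor A = false works.

UNSATISFIABLE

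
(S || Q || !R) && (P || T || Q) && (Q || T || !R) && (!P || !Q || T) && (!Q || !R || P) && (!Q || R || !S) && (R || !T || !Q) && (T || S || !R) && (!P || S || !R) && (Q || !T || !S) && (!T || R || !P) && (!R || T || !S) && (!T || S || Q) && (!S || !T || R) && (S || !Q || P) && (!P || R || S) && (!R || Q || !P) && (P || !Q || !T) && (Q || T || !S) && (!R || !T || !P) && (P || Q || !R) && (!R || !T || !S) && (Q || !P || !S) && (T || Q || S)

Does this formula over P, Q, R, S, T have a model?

Suppose S = true.
Suppose Q = false.
The clause (!T) is unit, so T = false.
That conflicts with the unit clause (T).
So Q must be the other value — set Q = true.
The clause (R) is unit, so R = true.
The clause (P) is unit, so P = true.
The clause (T) is unit, so T = true.
That conflicts with the unit clause (!T).
Both values of Q lead to a conflict.
So S must be the other value — set S = false.
Suppose Q = true.
The clause (P) is unit, so P = true.
The clause (T) is unit, so T = true.
The clause (R) is unit, so R = true.
That conflicts with the unit clause (!R).
So Q must be the other value — set Q = false.
The clause (!R) is unit, so R = false.
The clause (!T) is unit, so T = false.
That conflicts with the unit clause (T).
Both values of Q lead to a conflict.
Both values of S lead to a conflict.
No assignment satisfies every clause.

No, unsatisfiable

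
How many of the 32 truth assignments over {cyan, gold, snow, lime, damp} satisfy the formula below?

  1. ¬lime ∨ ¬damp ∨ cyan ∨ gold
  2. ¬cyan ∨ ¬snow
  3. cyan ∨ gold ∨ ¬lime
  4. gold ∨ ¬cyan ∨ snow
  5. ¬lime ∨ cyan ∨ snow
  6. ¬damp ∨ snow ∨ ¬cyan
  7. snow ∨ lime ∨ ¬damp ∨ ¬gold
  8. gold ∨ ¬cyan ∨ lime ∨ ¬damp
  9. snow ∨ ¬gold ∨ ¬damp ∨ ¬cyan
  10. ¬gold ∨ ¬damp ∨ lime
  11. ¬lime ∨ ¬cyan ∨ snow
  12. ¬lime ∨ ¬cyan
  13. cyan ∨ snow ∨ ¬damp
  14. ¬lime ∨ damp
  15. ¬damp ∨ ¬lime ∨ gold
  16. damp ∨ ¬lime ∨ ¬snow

There are 2^5 = 32 truth assignments over (cyan, gold, snow, lime, damp).
Split on gold. With gold = True, the clauses containing gold are satisfied and ¬gold drops from the rest; 4 of the 2^4 = 16 assignments to the other variables satisfy what remains.
With gold = False, by the same count on the reduced clause set, 3 assignments work.
(One model: cyan=F, gold=F, snow=F, lime=F, damp=F.)
Total: 4 + 3 = 7.

7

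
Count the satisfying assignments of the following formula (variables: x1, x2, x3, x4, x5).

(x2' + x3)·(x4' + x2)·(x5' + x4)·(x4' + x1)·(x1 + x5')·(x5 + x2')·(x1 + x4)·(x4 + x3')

2

There are 2^5 = 32 truth assignments over (x1, x2, x3, x4, x5).
Split on x3. With x3 = 1, the clauses containing x3 are satisfied and x3' drops from the rest; 1 of the 2^4 = 16 assignments to the other variables satisfy what remains.
With x3 = 0, by the same count on the reduced clause set, 1 assignment works.
(One model: x1=T, x2=F, x3=F, x4=F, x5=F.)
Total: 1 + 1 = 2.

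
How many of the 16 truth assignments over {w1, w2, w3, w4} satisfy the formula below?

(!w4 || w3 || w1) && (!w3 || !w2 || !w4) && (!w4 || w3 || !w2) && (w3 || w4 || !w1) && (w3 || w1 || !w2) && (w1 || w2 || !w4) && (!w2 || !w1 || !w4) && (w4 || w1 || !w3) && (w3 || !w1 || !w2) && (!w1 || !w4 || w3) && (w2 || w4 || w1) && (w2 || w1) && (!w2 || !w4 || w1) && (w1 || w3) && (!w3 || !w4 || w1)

There are 2^4 = 16 truth assignments over (w1, w2, w3, w4).
Check each against the 15 clauses (columns in the order w1, w2, w3, w4):
  F F F F  ✗ fails (w2 || w4 || w1)
  F F F T  ✗ fails (!w4 || w3 || w1)
  F F T F  ✗ fails (w4 || w1 || !w3)
  F F T T  ✗ fails (w1 || w2 || !w4)
  F T F F  ✗ fails (w3 || w1 || !w2)
  F T F T  ✗ fails (!w4 || w3 || w1)
  F T T F  ✗ fails (w4 || w1 || !w3)
  F T T T  ✗ fails (!w3 || !w2 || !w4)
  T F F F  ✗ fails (w3 || w4 || !w1)
  T F F T  ✗ fails (!w1 || !w4 || w3)
  T F T F  ✓ satisfies all
  T F T T  ✓ satisfies all
  T T F F  ✗ fails (w3 || w4 || !w1)
  T T F T  ✗ fails (!w4 || w3 || !w2)
  T T T F  ✓ satisfies all
  T T T T  ✗ fails (!w3 || !w2 || !w4)
3 of the 16 rows are models.

3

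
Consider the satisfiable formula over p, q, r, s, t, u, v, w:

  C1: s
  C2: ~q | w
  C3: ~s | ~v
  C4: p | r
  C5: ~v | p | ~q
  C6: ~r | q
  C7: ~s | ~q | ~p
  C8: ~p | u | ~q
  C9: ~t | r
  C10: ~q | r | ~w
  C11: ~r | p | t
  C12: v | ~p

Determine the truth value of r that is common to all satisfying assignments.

Suppose r = 0.
Unit clause (s) forces s = 1.
Unit clause (~v) forces v = 0.
Unit clause (p) forces p = 1.
That conflicts with the unit clause (~p).
So every satisfying assignment has r = True.

True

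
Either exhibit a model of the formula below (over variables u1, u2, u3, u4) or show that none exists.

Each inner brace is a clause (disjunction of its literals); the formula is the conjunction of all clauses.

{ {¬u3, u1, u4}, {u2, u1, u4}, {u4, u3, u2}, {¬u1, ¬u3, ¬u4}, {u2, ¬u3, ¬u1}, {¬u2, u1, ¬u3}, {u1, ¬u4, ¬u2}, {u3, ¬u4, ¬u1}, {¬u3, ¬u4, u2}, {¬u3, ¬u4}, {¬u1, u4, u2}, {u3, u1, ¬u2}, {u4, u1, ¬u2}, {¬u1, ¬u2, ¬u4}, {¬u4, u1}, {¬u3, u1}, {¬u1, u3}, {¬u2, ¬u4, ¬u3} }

u1=True; u2=True; u3=True; u4=False

Case u3 = True:
From the singleton clause (¬u4), u4 = False.
From the singleton clause (u1), u1 = True.
From the singleton clause (u2), u2 = True.
All clauses are satisfied.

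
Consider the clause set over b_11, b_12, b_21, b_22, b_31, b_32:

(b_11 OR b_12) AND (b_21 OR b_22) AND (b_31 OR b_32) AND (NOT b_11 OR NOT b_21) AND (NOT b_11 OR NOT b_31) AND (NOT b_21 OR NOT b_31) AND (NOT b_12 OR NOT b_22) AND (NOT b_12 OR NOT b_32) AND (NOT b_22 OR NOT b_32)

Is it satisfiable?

Suppose b_11 = true.
Unit clause (NOT b_21) forces b_21 = false.
Unit clause (b_22) forces b_22 = true.
Unit clause (NOT b_31) forces b_31 = false.
Unit clause (b_32) forces b_32 = true.
That conflicts with the unit clause (NOT b_32).
So b_11 must be the other value — set b_11 = false.
Unit clause (b_12) forces b_12 = true.
Unit clause (NOT b_22) forces b_22 = false.
Unit clause (b_21) forces b_21 = true.
Unit clause (NOT b_31) forces b_31 = false.
Unit clause (b_32) forces b_32 = true.
That conflicts with the unit clause (NOT b_32).
Neither b_11 = true nor b_11 = false works.
No assignment satisfies every clause.

Unsatisfiable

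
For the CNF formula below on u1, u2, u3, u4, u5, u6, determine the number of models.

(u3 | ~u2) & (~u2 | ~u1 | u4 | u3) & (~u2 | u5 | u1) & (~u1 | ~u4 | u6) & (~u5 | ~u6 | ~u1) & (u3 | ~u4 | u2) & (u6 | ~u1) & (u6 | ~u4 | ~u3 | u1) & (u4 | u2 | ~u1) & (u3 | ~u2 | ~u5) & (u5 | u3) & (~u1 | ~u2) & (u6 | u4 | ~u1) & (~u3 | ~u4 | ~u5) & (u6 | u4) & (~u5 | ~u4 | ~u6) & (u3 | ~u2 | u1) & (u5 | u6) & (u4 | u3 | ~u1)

There are 2^6 = 64 truth assignments over (u1, u2, u3, u4, u5, u6).
Split on u5. With u5 = 1, the clauses containing u5 are satisfied and ~u5 drops from the rest; 3 of the 2^5 = 32 assignments to the other variables satisfy what remains.
With u5 = 0, by the same count on the reduced clause set, 3 assignments work.
(One model: u1=F, u2=F, u3=F, u4=F, u5=T, u6=T.)
Total: 3 + 3 = 6.

6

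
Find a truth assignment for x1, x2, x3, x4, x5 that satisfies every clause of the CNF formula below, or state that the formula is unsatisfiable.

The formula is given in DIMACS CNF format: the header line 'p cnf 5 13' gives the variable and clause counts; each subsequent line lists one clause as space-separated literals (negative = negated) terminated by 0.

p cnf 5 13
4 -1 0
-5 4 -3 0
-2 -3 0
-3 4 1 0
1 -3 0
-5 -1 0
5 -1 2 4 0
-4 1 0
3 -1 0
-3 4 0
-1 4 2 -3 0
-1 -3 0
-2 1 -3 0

x1=False,  x2=True,  x3=False,  x4=False,  x5=True

Branch on x4: set x4 = False.
Unit clause (¬x1) forces x1 = False.
Unit clause (¬x3) forces x3 = False.
Every clause is now satisfied; x2, x5 are unconstrained.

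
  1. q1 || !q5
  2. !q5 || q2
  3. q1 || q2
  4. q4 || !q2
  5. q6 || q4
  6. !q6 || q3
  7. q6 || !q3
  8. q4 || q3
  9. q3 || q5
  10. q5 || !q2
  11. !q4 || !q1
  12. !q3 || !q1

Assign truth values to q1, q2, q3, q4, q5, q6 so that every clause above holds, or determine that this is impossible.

UNSATISFIABLE

Case q1 = true:
(!q4) alone gives q4 = false.
(!q2) alone gives q2 = false.
(!q5) alone gives q5 = false.
(q6) alone gives q6 = true.
(q3) alone gives q3 = true.
Now (!q3) is unsatisfied and unit — conflict.
That branch fails; take q1 = false instead.
(!q5) alone gives q5 = false.
(q2) alone gives q2 = true.
Now (!q2) is unsatisfied and unit — conflict.
Neither q1 = true nor q1 = false works.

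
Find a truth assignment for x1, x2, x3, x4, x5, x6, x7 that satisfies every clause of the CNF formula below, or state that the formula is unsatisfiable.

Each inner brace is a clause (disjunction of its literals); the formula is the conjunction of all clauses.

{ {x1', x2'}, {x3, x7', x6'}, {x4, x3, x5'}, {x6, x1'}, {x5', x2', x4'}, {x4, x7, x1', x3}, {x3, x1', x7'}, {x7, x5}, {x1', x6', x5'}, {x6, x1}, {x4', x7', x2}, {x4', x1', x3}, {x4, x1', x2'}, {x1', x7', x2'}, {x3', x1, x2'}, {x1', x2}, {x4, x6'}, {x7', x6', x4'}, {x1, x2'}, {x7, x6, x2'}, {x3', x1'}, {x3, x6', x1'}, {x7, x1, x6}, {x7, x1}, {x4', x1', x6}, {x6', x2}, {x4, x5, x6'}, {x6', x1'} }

Suppose x1 = 0.
The clause (x6) is unit, so x6 = 1.
The clause (x4) is unit, so x4 = 1.
The clause (x7') is unit, so x7 = 0.
That conflicts with the unit clause (x7).
Undo x1 and try x1 = 1.
The clause (x2') is unit, so x2 = 0.
That conflicts with the unit clause (x2).
Either choice for x1 ends in contradiction.

UNSATISFIABLE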